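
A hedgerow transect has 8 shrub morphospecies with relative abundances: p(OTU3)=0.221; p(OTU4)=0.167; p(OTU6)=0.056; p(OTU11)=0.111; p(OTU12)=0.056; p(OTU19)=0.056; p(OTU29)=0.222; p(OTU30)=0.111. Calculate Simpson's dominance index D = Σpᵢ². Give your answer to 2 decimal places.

0.16

D = 0.221² + 0.167² + 0.056² + 0.111² + 0.056² + 0.056² + 0.222² + 0.111² = 0.0488 + 0.0279 + 0.0031 + 0.0123 + 0.0031 + 0.0031 + 0.0493 + 0.0123 = 0.1601 (working shown to 4 dp, full precision carried).
To 2 decimal places, D = 0.16.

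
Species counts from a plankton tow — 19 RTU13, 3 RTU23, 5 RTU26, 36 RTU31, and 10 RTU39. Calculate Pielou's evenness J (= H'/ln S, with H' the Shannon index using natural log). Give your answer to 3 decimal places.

Total N = 19+3+5+36+10 = 73, so the proportions are 0.26027, 0.0411, 0.06849, 0.49315, 0.13699 (working shown to 5 dp, full precision carried).
H' = −Σ pᵢ ln pᵢ = −((-0.35033) + (-0.13117) + (-0.18363) + (-0.34863) + (-0.27231)) = 1.28608.
With S = 5 species, ln S = 1.60944, so J = 1.28608/1.60944 = 0.79908, i.e. 0.799 to 3 decimal places.

0.799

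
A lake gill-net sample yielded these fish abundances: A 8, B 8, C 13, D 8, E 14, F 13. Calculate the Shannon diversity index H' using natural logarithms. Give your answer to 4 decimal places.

1.7598

Total N = 8+8+13+8+14+13 = 64, so the proportions are 0.125, 0.125, 0.203125, 0.125, 0.21875, 0.203125 (working shown to 6 dp, full precision carried).
Each pᵢ ln pᵢ term: 0.125×(-2.079442)=-0.259930, 0.125×(-2.079442)=-0.259930, 0.203125×(-1.593934)=-0.323768, 0.125×(-2.079442)=-0.259930, 0.21875×(-1.519826)=-0.332462, 0.203125×(-1.593934)=-0.323768.
Sum = -1.759788, so H' = 1.7598.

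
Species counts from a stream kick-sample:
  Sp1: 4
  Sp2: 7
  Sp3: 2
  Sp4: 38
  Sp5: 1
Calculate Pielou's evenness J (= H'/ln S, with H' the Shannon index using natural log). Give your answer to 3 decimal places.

0.558

Total N = 4+7+2+38+1 = 52, so the proportions are 0.07692, 0.13462, 0.03846, 0.73077, 0.01923 (working shown to 5 dp, full precision carried).
H' = −Σ pᵢ ln pᵢ = −((-0.19730) + (-0.26995) + (-0.12531) + (-0.22921) + (-0.07599)) = 0.89776.
With S = 5 species, ln S = 1.60944, so J = 0.89776/1.60944 = 0.55781, i.e. 0.558 to 3 decimal places.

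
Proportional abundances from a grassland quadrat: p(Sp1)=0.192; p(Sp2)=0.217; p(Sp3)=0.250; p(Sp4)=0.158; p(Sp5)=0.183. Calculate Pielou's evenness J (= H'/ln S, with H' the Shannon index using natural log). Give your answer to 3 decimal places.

H' = −Σ pᵢ ln pᵢ = −((-0.31685) + (-0.33155) + (-0.34657) + (-0.29154) + (-0.31078)) = 1.59729 (working shown to 5 dp, full precision carried).
With S = 5 species, ln S = 1.60944, so J = 1.59729/1.60944 = 0.99245, i.e. 0.992 to 3 decimal places.

0.992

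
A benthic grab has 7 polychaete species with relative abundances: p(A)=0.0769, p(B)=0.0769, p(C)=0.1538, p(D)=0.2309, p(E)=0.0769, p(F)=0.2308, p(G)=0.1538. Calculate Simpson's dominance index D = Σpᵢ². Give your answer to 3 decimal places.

D = 0.0769² + 0.0769² + 0.1538² + 0.2309² + 0.0769² + 0.2308² + 0.1538² = 0.00591 + 0.00591 + 0.02365 + 0.05331 + 0.00591 + 0.05327 + 0.02365 = 0.17163 (working shown to 5 dp, full precision carried).
To 3 decimal places, D = 0.172.

0.172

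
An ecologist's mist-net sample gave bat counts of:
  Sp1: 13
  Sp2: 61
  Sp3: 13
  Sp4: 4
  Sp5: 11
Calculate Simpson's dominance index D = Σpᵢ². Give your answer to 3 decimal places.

Total N = 13+61+13+4+11 = 102, so the proportions are 0.12745, 0.59804, 0.12745, 0.03922, 0.10784 (working shown to 5 dp, full precision carried).
D = 0.12745² + 0.59804² + 0.12745² + 0.03922² + 0.10784² = 0.01624 + 0.35765 + 0.01624 + 0.00154 + 0.01163 = 0.40331.
To 3 decimal places, D = 0.403.

0.403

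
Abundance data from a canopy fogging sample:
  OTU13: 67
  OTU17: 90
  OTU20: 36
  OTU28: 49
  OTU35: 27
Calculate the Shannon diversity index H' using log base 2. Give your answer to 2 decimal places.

Total N = 67+90+36+49+27 = 269, so the proportions are 0.2491, 0.3346, 0.1338, 0.1822, 0.1004 (working shown to 4 dp, full precision carried).
Each pᵢ log₂ pᵢ term: 0.2491×(-2.0054)=-0.4995, 0.3346×(-1.5796)=-0.5285, 0.1338×(-2.9015)=-0.3883, 0.1822×(-2.4568)=-0.4475, 0.1004×(-3.3166)=-0.3329.
Sum = -2.1967, so H' = 2.20.

2.20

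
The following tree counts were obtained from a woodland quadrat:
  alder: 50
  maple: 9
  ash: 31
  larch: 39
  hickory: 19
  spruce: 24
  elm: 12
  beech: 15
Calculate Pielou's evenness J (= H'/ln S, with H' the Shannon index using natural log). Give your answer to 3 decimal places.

0.933

Total N = 50+9+31+39+19+24+12+15 = 199, so the proportions are 0.25126, 0.04523, 0.15578, 0.19598, 0.09548, 0.1206, 0.0603, 0.07538 (working shown to 5 dp, full precision carried).
H' = −Σ pᵢ ln pᵢ = −((-0.34706) + (-0.14002) + (-0.28964) + (-0.31940) + (-0.22426) + (-0.25511) + (-0.16935) + (-0.19487)) = 1.93971.
With S = 8 species, ln S = 2.07944, so J = 1.93971/2.07944 = 0.93280, i.e. 0.933 to 3 decimal places.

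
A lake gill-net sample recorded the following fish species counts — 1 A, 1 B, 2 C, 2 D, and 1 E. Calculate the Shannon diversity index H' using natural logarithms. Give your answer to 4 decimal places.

Total N = 1+1+2+2+1 = 7, so the proportions are 0.142857, 0.142857, 0.285714, 0.285714, 0.142857 (working shown to 6 dp, full precision carried).
Each pᵢ ln pᵢ term: 0.142857×(-1.945910)=-0.277987, 0.142857×(-1.945910)=-0.277987, 0.285714×(-1.252763)=-0.357932, 0.285714×(-1.252763)=-0.357932, 0.142857×(-1.945910)=-0.277987.
Sum = -1.549826, so H' = 1.5498.

1.5498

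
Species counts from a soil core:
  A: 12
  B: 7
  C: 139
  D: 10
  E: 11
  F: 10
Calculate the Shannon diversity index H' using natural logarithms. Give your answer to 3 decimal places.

1.000

Total N = 12+7+139+10+11+10 = 189, so the proportions are 0.06349, 0.03704, 0.73545, 0.05291, 0.0582, 0.05291 (working shown to 5 dp, full precision carried).
Each pᵢ ln pᵢ term: 0.06349×(-2.75684)=-0.17504, 0.03704×(-3.29584)=-0.12207, 0.73545×(-0.30727)=-0.22598, 0.05291×(-2.93916)=-0.15551, 0.0582×(-2.84385)=-0.16552, 0.05291×(-2.93916)=-0.15551.
Sum = -0.99963, so H' = 1.000.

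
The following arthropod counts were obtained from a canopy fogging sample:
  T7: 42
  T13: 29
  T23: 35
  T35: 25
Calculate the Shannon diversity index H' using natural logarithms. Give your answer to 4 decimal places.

1.3672

Total N = 42+29+35+25 = 131, so the proportions are 0.320611, 0.221374, 0.267176, 0.19084 (working shown to 6 dp, full precision carried).
Each pᵢ ln pᵢ term: 0.320611×(-1.137528)=-0.364704, 0.221374×(-1.507901)=-0.333810, 0.267176×(-1.319849)=-0.352631, 0.19084×(-1.656321)=-0.316092.
Sum = -1.367237, so H' = 1.3672.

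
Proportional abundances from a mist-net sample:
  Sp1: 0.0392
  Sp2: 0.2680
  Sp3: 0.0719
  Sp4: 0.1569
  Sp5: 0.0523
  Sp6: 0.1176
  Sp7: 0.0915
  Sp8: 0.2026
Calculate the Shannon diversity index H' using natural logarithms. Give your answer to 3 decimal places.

Each pᵢ ln pᵢ term (working shown to 5 dp, full precision carried): 0.0392×(-3.23908)=-0.12697, 0.268×(-1.31677)=-0.35289, 0.0719×(-2.63248)=-0.18928, 0.1569×(-1.85215)=-0.29060, 0.0523×(-2.95076)=-0.15432, 0.1176×(-2.14047)=-0.25172, 0.0915×(-2.39142)=-0.21881, 0.2026×(-1.59652)=-0.32346.
Sum = -1.90806, so H' = 1.908.

1.908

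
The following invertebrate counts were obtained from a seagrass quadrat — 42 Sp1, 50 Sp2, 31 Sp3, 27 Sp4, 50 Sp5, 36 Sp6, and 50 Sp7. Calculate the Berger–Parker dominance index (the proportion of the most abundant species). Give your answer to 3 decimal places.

Total N = 42+50+31+27+50+36+50 = 286, so the proportions are 0.14685, 0.17483, 0.10839, 0.09441, 0.17483, 0.12587, 0.17483 (working shown to 5 dp, full precision carried).
The largest proportion is 0.17483, i.e. d = 0.175 to 3 decimal places.

0.175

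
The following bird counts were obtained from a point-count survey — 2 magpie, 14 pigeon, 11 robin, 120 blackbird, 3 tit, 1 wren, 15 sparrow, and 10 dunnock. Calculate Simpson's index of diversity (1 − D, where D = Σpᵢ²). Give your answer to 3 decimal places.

Total N = 2+14+11+120+3+1+15+10 = 176, so the proportions are 0.01136, 0.07955, 0.0625, 0.68182, 0.01705, 0.00568, 0.08523, 0.05682 (working shown to 5 dp, full precision carried).
D = 0.01136² + 0.07955² + 0.0625² + 0.68182² + 0.01705² + 0.00568² + 0.08523² + 0.05682² = 0.00013 + 0.00633 + 0.00391 + 0.46488 + 0.00029 + 0.00003 + 0.00726 + 0.00323 = 0.48605.
So 1 − D = 0.51395, i.e. 0.514 to 3 decimal places.

0.514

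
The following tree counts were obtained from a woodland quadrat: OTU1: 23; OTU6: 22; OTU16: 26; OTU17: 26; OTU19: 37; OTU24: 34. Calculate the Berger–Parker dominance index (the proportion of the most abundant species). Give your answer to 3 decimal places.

0.220

Total N = 23+22+26+26+37+34 = 168, so the proportions are 0.1369, 0.13095, 0.15476, 0.15476, 0.22024, 0.20238 (working shown to 5 dp, full precision carried).
The largest proportion is 0.22024, i.e. d = 0.220 to 3 decimal places.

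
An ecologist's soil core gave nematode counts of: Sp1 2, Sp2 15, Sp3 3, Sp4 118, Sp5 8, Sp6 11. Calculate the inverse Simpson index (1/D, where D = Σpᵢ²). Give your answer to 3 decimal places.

1.718

Total N = 2+15+3+118+8+11 = 157, so the proportions are 0.012739, 0.095541, 0.019108, 0.751592, 0.050955, 0.070064 (working shown to 6 dp, full precision carried).
D = 0.012739² + 0.095541² + 0.019108² + 0.751592² + 0.050955² + 0.070064² = 0.000162 + 0.009128 + 0.000365 + 0.564891 + 0.002596 + 0.004909 = 0.582052.
So 1/D = 1.71806, i.e. 1.718 to 3 decimal places.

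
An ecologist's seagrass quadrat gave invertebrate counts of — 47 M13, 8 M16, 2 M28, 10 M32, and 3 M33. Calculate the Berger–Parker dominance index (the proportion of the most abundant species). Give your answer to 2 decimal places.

0.67

Total N = 47+8+2+10+3 = 70, so the proportions are 0.6714, 0.1143, 0.0286, 0.1429, 0.0429 (working shown to 4 dp, full precision carried).
The largest proportion is 0.6714, i.e. d = 0.67 to 2 decimal places.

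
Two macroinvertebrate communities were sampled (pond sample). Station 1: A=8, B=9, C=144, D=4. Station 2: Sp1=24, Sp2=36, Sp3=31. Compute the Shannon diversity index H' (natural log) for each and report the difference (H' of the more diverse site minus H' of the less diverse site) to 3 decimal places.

0.571

Station 1: N=165, proportions 0.04848, 0.05455, 0.87273, 0.02424, giving H' = 0.51438 (working shown to 5 dp, full precision carried).
Station 2: N=91, proportions 0.26374, 0.3956, 0.34066, giving H' = 1.08522.
Difference = |0.51438 − 1.08522| = 0.57084, i.e. 0.571 to 3 decimal places.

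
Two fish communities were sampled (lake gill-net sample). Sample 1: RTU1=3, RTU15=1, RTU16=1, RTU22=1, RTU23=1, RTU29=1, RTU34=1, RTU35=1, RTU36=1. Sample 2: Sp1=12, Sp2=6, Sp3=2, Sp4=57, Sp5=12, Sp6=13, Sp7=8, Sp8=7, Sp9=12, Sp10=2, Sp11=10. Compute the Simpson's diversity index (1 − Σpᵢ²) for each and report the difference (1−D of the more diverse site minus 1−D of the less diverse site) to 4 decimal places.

0.0661

Sample 1: N=11, proportions 0.272727, 0.090909, 0.090909, 0.090909, 0.090909, 0.090909, 0.090909, 0.090909, 0.090909, giving 1−D = 0.859504 (working shown to 6 dp, full precision carried).
Sample 2: N=141, proportions 0.085106, 0.042553, 0.014184, 0.404255, 0.085106, 0.092199, 0.056738, 0.049645, 0.085106, 0.014184, 0.070922, giving 1−D = 0.793421.
Difference = |0.859504 − 0.793421| = 0.066083, i.e. 0.0661 to 4 decimal places.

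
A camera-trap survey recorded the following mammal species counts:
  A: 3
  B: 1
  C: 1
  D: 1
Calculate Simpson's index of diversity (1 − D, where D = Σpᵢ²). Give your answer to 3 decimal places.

0.667

Total N = 3+1+1+1 = 6, so the proportions are 0.5, 0.16667, 0.16667, 0.16667 (working shown to 5 dp, full precision carried).
D = 0.5² + 0.16667² + 0.16667² + 0.16667² = 0.25000 + 0.02778 + 0.02778 + 0.02778 = 0.33333.
So 1 − D = 0.66667, i.e. 0.667 to 3 decimal places.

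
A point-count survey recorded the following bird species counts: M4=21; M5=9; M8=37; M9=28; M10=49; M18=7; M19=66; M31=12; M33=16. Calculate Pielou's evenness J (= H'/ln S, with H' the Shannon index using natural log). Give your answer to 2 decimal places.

0.90

Total N = 21+9+37+28+49+7+66+12+16 = 245, so the proportions are 0.0857, 0.0367, 0.151, 0.1143, 0.2, 0.0286, 0.2694, 0.049, 0.0653 (working shown to 4 dp, full precision carried).
H' = −Σ pᵢ ln pᵢ = −((-0.2106) + (-0.1214) + (-0.2855) + (-0.2479) + (-0.3219) + (-0.1016) + (-0.3533) + (-0.1477) + (-0.1782)) = 1.9681.
With S = 9 species, ln S = 2.1972, so J = 1.9681/2.1972 = 0.8957, i.e. 0.90 to 2 decimal places.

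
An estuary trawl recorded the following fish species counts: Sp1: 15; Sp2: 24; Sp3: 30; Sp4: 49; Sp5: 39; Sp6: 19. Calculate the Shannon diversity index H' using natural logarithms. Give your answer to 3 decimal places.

1.713

Total N = 15+24+30+49+39+19 = 176, so the proportions are 0.08523, 0.13636, 0.17045, 0.27841, 0.22159, 0.10795 (working shown to 5 dp, full precision carried).
Each pᵢ ln pᵢ term: 0.08523×(-2.46243)=-0.20987, 0.13636×(-1.99243)=-0.27170, 0.17045×(-1.76929)=-0.30158, 0.27841×(-1.27866)=-0.35599, 0.22159×(-1.50692)=-0.33392, 0.10795×(-2.22605)=-0.24031.
Sum = -1.71337, so H' = 1.713.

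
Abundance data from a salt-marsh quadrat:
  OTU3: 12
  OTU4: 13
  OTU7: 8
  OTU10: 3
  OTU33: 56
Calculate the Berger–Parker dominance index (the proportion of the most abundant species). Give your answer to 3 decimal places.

0.609

Total N = 12+13+8+3+56 = 92, so the proportions are 0.13043, 0.1413, 0.08696, 0.03261, 0.6087 (working shown to 5 dp, full precision carried).
The largest proportion is 0.6087, i.e. d = 0.609 to 3 decimal places.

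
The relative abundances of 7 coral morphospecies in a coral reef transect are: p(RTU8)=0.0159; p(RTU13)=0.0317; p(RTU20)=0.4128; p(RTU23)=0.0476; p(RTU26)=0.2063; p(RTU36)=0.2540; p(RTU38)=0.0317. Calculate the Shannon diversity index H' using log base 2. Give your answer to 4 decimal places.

Each pᵢ log₂ pᵢ term (working shown to 6 dp, full precision carried): 0.0159×(-5.974829)=-0.095000, 0.0317×(-4.979373)=-0.157846, 0.4128×(-1.276485)=-0.526933, 0.0476×(-4.392895)=-0.209102, 0.2063×(-2.277184)=-0.469783, 0.254×(-1.977100)=-0.502183, 0.0317×(-4.979373)=-0.157846.
Sum = -2.118693, so H' = 2.1187.

2.1187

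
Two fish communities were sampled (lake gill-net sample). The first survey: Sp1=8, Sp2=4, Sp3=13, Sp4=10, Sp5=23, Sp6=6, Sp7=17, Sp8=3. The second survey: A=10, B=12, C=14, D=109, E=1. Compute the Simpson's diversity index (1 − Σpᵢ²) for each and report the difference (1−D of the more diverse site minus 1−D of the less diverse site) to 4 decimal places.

The first survey: N=84, proportions 0.0952381, 0.047619, 0.1547619, 0.1190476, 0.2738095, 0.0714286, 0.202381, 0.0357143, giving 1−D = 0.8282313 (working shown to 7 dp, full precision carried).
The second survey: N=146, proportions 0.0684932, 0.0821918, 0.0958904, 0.7465753, 0.0068493, giving 1−D = 0.4219366.
Difference = |0.8282313 − 0.4219366| = 0.4062947, i.e. 0.4063 to 4 decimal places.

0.4063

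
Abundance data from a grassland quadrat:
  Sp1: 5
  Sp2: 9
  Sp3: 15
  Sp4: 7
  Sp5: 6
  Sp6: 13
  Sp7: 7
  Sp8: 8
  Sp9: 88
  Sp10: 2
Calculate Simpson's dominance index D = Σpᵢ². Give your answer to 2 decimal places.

0.33

Total N = 5+9+15+7+6+13+7+8+88+2 = 160, so the proportions are 0.0312, 0.0563, 0.0938, 0.0437, 0.0375, 0.0813, 0.0437, 0.05, 0.55, 0.0125 (working shown to 4 dp, full precision carried).
D = 0.0312² + 0.0563² + 0.0938² + 0.0437² + 0.0375² + 0.0813² + 0.0437² + 0.05² + 0.55² + 0.0125² = 0.0010 + 0.0032 + 0.0088 + 0.0019 + 0.0014 + 0.0066 + 0.0019 + 0.0025 + 0.3025 + 0.0002 = 0.3299.
To 2 decimal places, D = 0.33.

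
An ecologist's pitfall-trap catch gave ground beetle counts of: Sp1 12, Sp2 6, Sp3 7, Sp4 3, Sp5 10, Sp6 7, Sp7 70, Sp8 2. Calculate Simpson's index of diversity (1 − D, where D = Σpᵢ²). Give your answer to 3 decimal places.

Total N = 12+6+7+3+10+7+70+2 = 117, so the proportions are 0.10256, 0.05128, 0.05983, 0.02564, 0.08547, 0.05983, 0.59829, 0.01709 (working shown to 5 dp, full precision carried).
D = 0.10256² + 0.05128² + 0.05983² + 0.02564² + 0.08547² + 0.05983² + 0.59829² + 0.01709² = 0.01052 + 0.00263 + 0.00358 + 0.00066 + 0.00731 + 0.00358 + 0.35795 + 0.00029 = 0.38651.
So 1 − D = 0.61349, i.e. 0.613 to 3 decimal places.

0.613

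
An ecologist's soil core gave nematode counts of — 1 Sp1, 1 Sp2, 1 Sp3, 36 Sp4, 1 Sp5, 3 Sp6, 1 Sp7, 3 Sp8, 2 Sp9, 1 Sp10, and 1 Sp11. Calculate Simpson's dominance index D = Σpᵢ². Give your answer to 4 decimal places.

Total N = 1+1+1+36+1+3+1+3+2+1+1 = 51, so the proportions are 0.019608, 0.019608, 0.019608, 0.705882, 0.019608, 0.058824, 0.019608, 0.058824, 0.039216, 0.019608, 0.019608 (working shown to 6 dp, full precision carried).
D = 0.019608² + 0.019608² + 0.019608² + 0.705882² + 0.019608² + 0.058824² + 0.019608² + 0.058824² + 0.039216² + 0.019608² + 0.019608² = 0.000384 + 0.000384 + 0.000384 + 0.498270 + 0.000384 + 0.003460 + 0.000384 + 0.003460 + 0.001538 + 0.000384 + 0.000384 = 0.509419.
To 4 decimal places, D = 0.5094.

0.5094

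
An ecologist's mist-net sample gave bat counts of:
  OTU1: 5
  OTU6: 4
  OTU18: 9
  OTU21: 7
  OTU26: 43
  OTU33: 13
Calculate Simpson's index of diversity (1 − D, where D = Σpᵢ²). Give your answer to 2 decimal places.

Total N = 5+4+9+7+43+13 = 81, so the proportions are 0.0617, 0.0494, 0.1111, 0.0864, 0.5309, 0.1605 (working shown to 4 dp, full precision carried).
D = 0.0617² + 0.0494² + 0.1111² + 0.0864² + 0.5309² + 0.1605² = 0.0038 + 0.0024 + 0.0123 + 0.0075 + 0.2818 + 0.0258 = 0.3336.
So 1 − D = 0.6664, i.e. 0.67 to 2 decimal places.

0.67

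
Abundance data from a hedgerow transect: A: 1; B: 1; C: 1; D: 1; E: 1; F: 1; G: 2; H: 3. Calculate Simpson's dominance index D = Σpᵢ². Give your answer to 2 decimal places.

Total N = 1+1+1+1+1+1+2+3 = 11, so the proportions are 0.0909, 0.0909, 0.0909, 0.0909, 0.0909, 0.0909, 0.1818, 0.2727 (working shown to 4 dp, full precision carried).
D = 0.0909² + 0.0909² + 0.0909² + 0.0909² + 0.0909² + 0.0909² + 0.1818² + 0.2727² = 0.0083 + 0.0083 + 0.0083 + 0.0083 + 0.0083 + 0.0083 + 0.0331 + 0.0744 = 0.1570.
To 2 decimal places, D = 0.16.

0.16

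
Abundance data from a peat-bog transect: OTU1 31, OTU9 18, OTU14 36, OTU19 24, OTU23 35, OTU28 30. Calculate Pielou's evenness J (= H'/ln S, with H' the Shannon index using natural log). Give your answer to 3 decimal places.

Total N = 31+18+36+24+35+30 = 174, so the proportions are 0.17816, 0.10345, 0.2069, 0.13793, 0.20115, 0.17241 (working shown to 5 dp, full precision carried).
H' = −Σ pᵢ ln pᵢ = −((-0.30734) + (-0.23469) + (-0.32597) + (-0.27324) + (-0.32258) + (-0.30308)) = 1.76691.
With S = 6 species, ln S = 1.79176, so J = 1.76691/1.79176 = 0.98613, i.e. 0.986 to 3 decimal places.

0.986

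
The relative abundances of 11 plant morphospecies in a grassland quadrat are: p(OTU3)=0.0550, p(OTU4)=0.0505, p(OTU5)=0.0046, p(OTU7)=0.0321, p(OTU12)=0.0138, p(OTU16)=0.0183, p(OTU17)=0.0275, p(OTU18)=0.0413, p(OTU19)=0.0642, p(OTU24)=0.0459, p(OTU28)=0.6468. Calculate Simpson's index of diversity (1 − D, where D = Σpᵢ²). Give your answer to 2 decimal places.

0.57

D = 0.055² + 0.0505² + 0.0046² + 0.0321² + 0.0138² + 0.0183² + 0.0275² + 0.0413² + 0.0642² + 0.0459² + 0.6468² = 0.0030 + 0.0026 + 0.0000 + 0.0010 + 0.0002 + 0.0003 + 0.0008 + 0.0017 + 0.0041 + 0.0021 + 0.4184 = 0.4342 (working shown to 4 dp, full precision carried).
So 1 − D = 0.5658, i.e. 0.57 to 2 decimal places.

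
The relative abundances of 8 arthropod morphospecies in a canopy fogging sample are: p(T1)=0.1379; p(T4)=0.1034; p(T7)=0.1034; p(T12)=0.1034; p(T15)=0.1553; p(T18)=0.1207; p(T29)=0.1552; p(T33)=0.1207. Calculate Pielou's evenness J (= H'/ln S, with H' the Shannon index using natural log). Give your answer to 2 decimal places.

0.99

H' = −Σ pᵢ ln pᵢ = −((-0.2732) + (-0.2346) + (-0.2346) + (-0.2346) + (-0.2892) + (-0.2552) + (-0.2891) + (-0.2552)) = 2.0659 (working shown to 4 dp, full precision carried).
With S = 8 species, ln S = 2.0794, so J = 2.0659/2.0794 = 0.9935, i.e. 0.99 to 2 decimal places.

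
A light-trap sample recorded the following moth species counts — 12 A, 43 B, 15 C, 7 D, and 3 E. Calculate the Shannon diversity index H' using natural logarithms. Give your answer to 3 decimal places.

1.268

Total N = 12+43+15+7+3 = 80, so the proportions are 0.15, 0.5375, 0.1875, 0.0875, 0.0375 (working shown to 5 dp, full precision carried).
Each pᵢ ln pᵢ term: 0.15×(-1.89712)=-0.28457, 0.5375×(-0.62083)=-0.33369, 0.1875×(-1.67398)=-0.31387, 0.0875×(-2.43612)=-0.21316, 0.0375×(-3.28341)=-0.12313.
Sum = -1.26842, so H' = 1.268.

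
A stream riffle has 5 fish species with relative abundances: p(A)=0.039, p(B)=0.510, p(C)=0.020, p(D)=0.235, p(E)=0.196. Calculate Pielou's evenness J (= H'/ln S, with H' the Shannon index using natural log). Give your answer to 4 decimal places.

0.7505

H' = −Σ pᵢ ln pᵢ = −((-0.126524) + (-0.343406) + (-0.078240) + (-0.340320) + (-0.319410)) = 1.207899 (working shown to 6 dp, full precision carried).
With S = 5 species, ln S = 1.609438, so J = 1.207899/1.609438 = 0.750510, i.e. 0.7505 to 4 decimal places.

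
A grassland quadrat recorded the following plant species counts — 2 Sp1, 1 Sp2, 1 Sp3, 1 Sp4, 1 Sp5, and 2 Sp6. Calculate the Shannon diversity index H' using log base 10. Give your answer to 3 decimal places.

0.753

Total N = 2+1+1+1+1+2 = 8, so the proportions are 0.25, 0.125, 0.125, 0.125, 0.125, 0.25 (working shown to 5 dp, full precision carried).
Each pᵢ log₁₀ pᵢ term: 0.25×(-0.60206)=-0.15051, 0.125×(-0.90309)=-0.11289, 0.125×(-0.90309)=-0.11289, 0.125×(-0.90309)=-0.11289, 0.125×(-0.90309)=-0.11289, 0.25×(-0.60206)=-0.15051.
Sum = -0.75257, so H' = 0.753.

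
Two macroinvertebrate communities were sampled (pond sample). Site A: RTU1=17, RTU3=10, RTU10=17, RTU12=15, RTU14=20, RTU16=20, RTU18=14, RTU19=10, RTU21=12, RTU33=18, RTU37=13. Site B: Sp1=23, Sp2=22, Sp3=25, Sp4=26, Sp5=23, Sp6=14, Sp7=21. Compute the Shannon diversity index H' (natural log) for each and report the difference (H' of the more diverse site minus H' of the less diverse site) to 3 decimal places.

Site A: N=166, proportions 0.10241, 0.06024, 0.10241, 0.09036, 0.12048, 0.12048, 0.08434, 0.06024, 0.07229, 0.10843, 0.07831, giving H' = 2.37122 (working shown to 5 dp, full precision carried).
Site B: N=154, proportions 0.14935, 0.14286, 0.16234, 0.16883, 0.14935, 0.09091, 0.13636, giving H' = 1.93111.
Difference = |2.37122 − 1.93111| = 0.44011, i.e. 0.440 to 3 decimal places.

0.440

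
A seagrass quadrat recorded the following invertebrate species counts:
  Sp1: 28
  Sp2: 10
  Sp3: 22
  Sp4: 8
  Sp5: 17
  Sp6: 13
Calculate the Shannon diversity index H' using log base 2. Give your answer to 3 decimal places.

Total N = 28+10+22+8+17+13 = 98, so the proportions are 0.28571, 0.10204, 0.22449, 0.08163, 0.17347, 0.13265 (working shown to 5 dp, full precision carried).
Each pᵢ log₂ pᵢ term: 0.28571×(-1.80735)=-0.51639, 0.10204×(-3.29278)=-0.33600, 0.22449×(-2.15528)=-0.48384, 0.08163×(-3.61471)=-0.29508, 0.17347×(-2.52725)=-0.43840, 0.13265×(-2.91427)=-0.38659.
Sum = -2.45629, so H' = 2.456.

2.456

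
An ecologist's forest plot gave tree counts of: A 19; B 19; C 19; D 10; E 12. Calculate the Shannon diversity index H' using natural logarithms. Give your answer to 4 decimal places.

Total N = 19+19+19+10+12 = 79, so the proportions are 0.240506, 0.240506, 0.240506, 0.126582, 0.151899 (working shown to 6 dp, full precision carried).
Each pᵢ ln pᵢ term: 0.240506×(-1.425009)=-0.342724, 0.240506×(-1.425009)=-0.342724, 0.240506×(-1.425009)=-0.342724, 0.126582×(-2.066863)=-0.261628, 0.151899×(-1.884541)=-0.286259.
Sum = -1.576059, so H' = 1.5761.

1.5761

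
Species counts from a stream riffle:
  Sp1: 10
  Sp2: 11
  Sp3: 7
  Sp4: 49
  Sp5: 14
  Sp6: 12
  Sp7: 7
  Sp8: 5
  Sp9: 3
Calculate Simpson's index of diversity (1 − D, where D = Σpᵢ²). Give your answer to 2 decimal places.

Total N = 10+11+7+49+14+12+7+5+3 = 118, so the proportions are 0.0847, 0.0932, 0.0593, 0.4153, 0.1186, 0.1017, 0.0593, 0.0424, 0.0254 (working shown to 4 dp, full precision carried).
D = 0.0847² + 0.0932² + 0.0593² + 0.4153² + 0.1186² + 0.1017² + 0.0593² + 0.0424² + 0.0254² = 0.0072 + 0.0087 + 0.0035 + 0.1724 + 0.0141 + 0.0103 + 0.0035 + 0.0018 + 0.0006 = 0.2222.
So 1 − D = 0.7778, i.e. 0.78 to 2 decimal places.

0.78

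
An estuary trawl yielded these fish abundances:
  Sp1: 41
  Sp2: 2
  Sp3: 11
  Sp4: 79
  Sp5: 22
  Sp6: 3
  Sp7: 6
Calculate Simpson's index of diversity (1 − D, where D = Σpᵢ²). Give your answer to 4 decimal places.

Total N = 41+2+11+79+22+3+6 = 164, so the proportions are 0.25, 0.012195, 0.067073, 0.481707, 0.134146, 0.018293, 0.036585 (working shown to 6 dp, full precision carried).
D = 0.25² + 0.012195² + 0.067073² + 0.481707² + 0.134146² + 0.018293² + 0.036585² = 0.062500 + 0.000149 + 0.004499 + 0.232042 + 0.017995 + 0.000335 + 0.001338 = 0.318858.
So 1 − D = 0.681142, i.e. 0.6811 to 4 decimal places.

0.6811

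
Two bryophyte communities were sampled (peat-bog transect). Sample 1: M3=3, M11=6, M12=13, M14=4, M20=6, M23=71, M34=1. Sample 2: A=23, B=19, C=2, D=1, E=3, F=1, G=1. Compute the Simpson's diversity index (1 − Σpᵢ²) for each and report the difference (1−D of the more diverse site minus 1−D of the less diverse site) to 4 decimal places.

0.1284

Sample 1: N=104, proportions 0.028846, 0.057692, 0.125, 0.038462, 0.057692, 0.682692, 0.009615, giving 1−D = 0.509246 (working shown to 6 dp, full precision carried).
Sample 2: N=50, proportions 0.46, 0.38, 0.04, 0.02, 0.06, 0.02, 0.02, giving 1−D = 0.637600.
Difference = |0.509246 − 0.637600| = 0.128354, i.e. 0.1284 to 4 decimal places.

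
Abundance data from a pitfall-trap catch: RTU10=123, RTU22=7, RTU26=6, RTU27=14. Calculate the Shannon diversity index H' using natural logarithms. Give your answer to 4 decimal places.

0.6559

Total N = 123+7+6+14 = 150, so the proportions are 0.82, 0.046667, 0.04, 0.093333 (working shown to 6 dp, full precision carried).
Each pᵢ ln pᵢ term: 0.82×(-0.198451)=-0.162730, 0.046667×(-3.064725)=-0.143021, 0.04×(-3.218876)=-0.128755, 0.093333×(-2.371578)=-0.221347.
Sum = -0.655853, so H' = 0.6559.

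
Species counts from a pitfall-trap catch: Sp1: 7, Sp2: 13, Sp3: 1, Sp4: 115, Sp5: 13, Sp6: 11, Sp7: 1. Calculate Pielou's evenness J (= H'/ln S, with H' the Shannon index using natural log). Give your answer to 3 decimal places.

Total N = 7+13+1+115+13+11+1 = 161, so the proportions are 0.04348, 0.08075, 0.00621, 0.71429, 0.08075, 0.06832, 0.00621 (working shown to 5 dp, full precision carried).
H' = −Σ pᵢ ln pᵢ = −((-0.13633) + (-0.20319) + (-0.03156) + (-0.24034) + (-0.20319) + (-0.18335) + (-0.03156)) = 1.02952.
With S = 7 species, ln S = 1.94591, so J = 1.02952/1.94591 = 0.52907, i.e. 0.529 to 3 decimal places.

0.529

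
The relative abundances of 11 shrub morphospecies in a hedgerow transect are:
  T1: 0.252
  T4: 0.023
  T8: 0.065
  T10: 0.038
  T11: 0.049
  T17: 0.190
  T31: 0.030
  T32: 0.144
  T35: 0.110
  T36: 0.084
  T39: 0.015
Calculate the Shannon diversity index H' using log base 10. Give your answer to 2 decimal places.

Each pᵢ log₁₀ pᵢ term (working shown to 4 dp, full precision carried): 0.252×(-0.5986)=-0.1508, 0.023×(-1.6383)=-0.0377, 0.065×(-1.1871)=-0.0772, 0.038×(-1.4202)=-0.0540, 0.049×(-1.3098)=-0.0642, 0.19×(-0.7212)=-0.1370, 0.03×(-1.5229)=-0.0457, 0.144×(-0.8416)=-0.1212, 0.11×(-0.9586)=-0.1054, 0.084×(-1.0757)=-0.0904, 0.015×(-1.8239)=-0.0274.
Sum = -0.9109, so H' = 0.91.

0.91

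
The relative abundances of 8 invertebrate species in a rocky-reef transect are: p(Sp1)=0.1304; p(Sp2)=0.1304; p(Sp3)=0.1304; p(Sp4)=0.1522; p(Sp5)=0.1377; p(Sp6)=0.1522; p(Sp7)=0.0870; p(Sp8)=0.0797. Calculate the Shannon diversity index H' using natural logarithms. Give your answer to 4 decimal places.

Each pᵢ ln pᵢ term (working shown to 6 dp, full precision carried): 0.1304×(-2.037149)=-0.265644, 0.1304×(-2.037149)=-0.265644, 0.1304×(-2.037149)=-0.265644, 0.1522×(-1.882560)=-0.286526, 0.1377×(-1.982678)=-0.273015, 0.1522×(-1.882560)=-0.286526, 0.087×(-2.441847)=-0.212441, 0.0797×(-2.529486)=-0.201600.
Sum = -2.057039, so H' = 2.0570.

2.0570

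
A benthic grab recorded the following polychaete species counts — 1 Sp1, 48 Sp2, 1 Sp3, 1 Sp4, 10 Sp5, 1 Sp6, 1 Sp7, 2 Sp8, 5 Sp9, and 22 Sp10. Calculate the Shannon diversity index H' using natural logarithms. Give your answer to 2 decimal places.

1.41

Total N = 1+48+1+1+10+1+1+2+5+22 = 92, so the proportions are 0.0109, 0.5217, 0.0109, 0.0109, 0.1087, 0.0109, 0.0109, 0.0217, 0.0543, 0.2391 (working shown to 4 dp, full precision carried).
Each pᵢ ln pᵢ term: 0.0109×(-4.5218)=-0.0491, 0.5217×(-0.6506)=-0.3394, 0.0109×(-4.5218)=-0.0491, 0.0109×(-4.5218)=-0.0491, 0.1087×(-2.2192)=-0.2412, 0.0109×(-4.5218)=-0.0491, 0.0109×(-4.5218)=-0.0491, 0.0217×(-3.8286)=-0.0832, 0.0543×(-2.9124)=-0.1583, 0.2391×(-1.4307)=-0.3421.
Sum = -1.4101, so H' = 1.41.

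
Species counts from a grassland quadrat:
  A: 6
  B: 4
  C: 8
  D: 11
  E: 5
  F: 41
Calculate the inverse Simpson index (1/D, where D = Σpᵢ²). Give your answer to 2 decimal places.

Total N = 6+4+8+11+5+41 = 75, so the proportions are 0.08, 0.05333, 0.10667, 0.14667, 0.06667, 0.54667 (working shown to 5 dp, full precision carried).
D = 0.08² + 0.05333² + 0.10667² + 0.14667² + 0.06667² + 0.54667² = 0.00640 + 0.00284 + 0.01138 + 0.02151 + 0.00444 + 0.29884 = 0.34542.
So 1/D = 2.8950, i.e. 2.90 to 2 decimal places.

2.90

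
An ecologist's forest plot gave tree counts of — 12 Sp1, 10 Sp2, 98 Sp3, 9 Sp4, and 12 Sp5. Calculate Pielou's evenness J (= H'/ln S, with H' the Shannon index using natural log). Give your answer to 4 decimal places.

Total N = 12+10+98+9+12 = 141, so the proportions are 0.085106, 0.070922, 0.695035, 0.06383, 0.085106 (working shown to 6 dp, full precision carried).
H' = −Σ pᵢ ln pᵢ = −((-0.209690) + (-0.187672) + (-0.252849) + (-0.175630) + (-0.209690)) = 1.035530.
With S = 5 species, ln S = 1.609438, so J = 1.035530/1.609438 = 0.643411, i.e. 0.6434 to 4 decimal places.

0.6434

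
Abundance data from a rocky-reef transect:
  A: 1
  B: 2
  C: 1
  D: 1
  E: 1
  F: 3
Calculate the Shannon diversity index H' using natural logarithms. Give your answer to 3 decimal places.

Total N = 1+2+1+1+1+3 = 9, so the proportions are 0.11111, 0.22222, 0.11111, 0.11111, 0.11111, 0.33333 (working shown to 5 dp, full precision carried).
Each pᵢ ln pᵢ term: 0.11111×(-2.19722)=-0.24414, 0.22222×(-1.50408)=-0.33424, 0.11111×(-2.19722)=-0.24414, 0.11111×(-2.19722)=-0.24414, 0.11111×(-2.19722)=-0.24414, 0.33333×(-1.09861)=-0.36620.
Sum = -1.67699, so H' = 1.677.

1.677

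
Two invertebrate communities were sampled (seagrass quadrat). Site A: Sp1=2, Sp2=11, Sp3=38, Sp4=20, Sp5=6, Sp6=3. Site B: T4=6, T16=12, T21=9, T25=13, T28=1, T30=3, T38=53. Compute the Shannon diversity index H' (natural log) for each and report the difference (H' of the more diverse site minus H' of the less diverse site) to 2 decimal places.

Site A: N=80, proportions 0.025, 0.1375, 0.475, 0.25, 0.075, 0.0375, giving H' = 1.3826 (working shown to 4 dp, full precision carried).
Site B: N=97, proportions 0.0619, 0.1237, 0.0928, 0.134, 0.0103, 0.0309, 0.5464, giving H' = 1.4055.
Difference = |1.3826 − 1.4055| = 0.0229, i.e. 0.02 to 2 decimal places.

0.02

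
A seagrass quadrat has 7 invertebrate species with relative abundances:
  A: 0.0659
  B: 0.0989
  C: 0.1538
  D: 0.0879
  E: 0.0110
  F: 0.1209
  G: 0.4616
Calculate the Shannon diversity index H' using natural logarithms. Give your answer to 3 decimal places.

Each pᵢ ln pᵢ term (working shown to 5 dp, full precision carried): 0.0659×(-2.71962)=-0.17922, 0.0989×(-2.31365)=-0.22882, 0.1538×(-1.87210)=-0.28793, 0.0879×(-2.43156)=-0.21373, 0.011×(-4.50986)=-0.04961, 0.1209×(-2.11279)=-0.25544, 0.4616×(-0.77306)=-0.35684.
Sum = -1.57159, so H' = 1.572.

1.572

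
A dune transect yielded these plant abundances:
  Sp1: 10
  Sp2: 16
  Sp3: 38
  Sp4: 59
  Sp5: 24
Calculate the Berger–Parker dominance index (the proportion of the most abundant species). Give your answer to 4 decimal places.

0.4014

Total N = 10+16+38+59+24 = 147, so the proportions are 0.068027, 0.108844, 0.258503, 0.401361, 0.163265 (working shown to 6 dp, full precision carried).
The largest proportion is 0.401361, i.e. d = 0.4014 to 4 decimal places.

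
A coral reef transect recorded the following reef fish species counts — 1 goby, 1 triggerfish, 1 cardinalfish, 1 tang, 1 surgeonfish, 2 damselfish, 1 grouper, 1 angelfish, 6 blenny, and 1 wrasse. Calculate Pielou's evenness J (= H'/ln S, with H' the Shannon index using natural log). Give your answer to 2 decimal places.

0.87

Total N = 1+1+1+1+1+2+1+1+6+1 = 16, so the proportions are 0.0625, 0.0625, 0.0625, 0.0625, 0.0625, 0.125, 0.0625, 0.0625, 0.375, 0.0625 (working shown to 4 dp, full precision carried).
H' = −Σ pᵢ ln pᵢ = −((-0.1733) + (-0.1733) + (-0.1733) + (-0.1733) + (-0.1733) + (-0.2599) + (-0.1733) + (-0.1733) + (-0.3678) + (-0.1733)) = 2.0140.
With S = 10 species, ln S = 2.3026, so J = 2.0140/2.3026 = 0.8747, i.e. 0.87 to 2 decimal places.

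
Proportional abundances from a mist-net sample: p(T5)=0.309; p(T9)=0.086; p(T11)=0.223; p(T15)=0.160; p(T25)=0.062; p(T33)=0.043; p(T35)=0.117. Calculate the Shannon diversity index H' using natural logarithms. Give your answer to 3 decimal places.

Each pᵢ ln pᵢ term (working shown to 5 dp, full precision carried): 0.309×(-1.17441)=-0.36289, 0.086×(-2.45341)=-0.21099, 0.223×(-1.50058)=-0.33463, 0.16×(-1.83258)=-0.29321, 0.062×(-2.78062)=-0.17240, 0.043×(-3.14656)=-0.13530, 0.117×(-2.14558)=-0.25103.
Sum = -1.76046, so H' = 1.760.

1.760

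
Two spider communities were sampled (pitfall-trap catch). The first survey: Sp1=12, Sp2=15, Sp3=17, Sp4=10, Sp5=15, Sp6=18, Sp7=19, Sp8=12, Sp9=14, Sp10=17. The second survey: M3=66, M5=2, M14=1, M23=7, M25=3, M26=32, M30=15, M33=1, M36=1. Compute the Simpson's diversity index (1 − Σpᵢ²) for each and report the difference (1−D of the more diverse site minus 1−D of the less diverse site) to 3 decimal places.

The first survey: N=149, proportions 0.08054, 0.10067, 0.11409, 0.06711, 0.10067, 0.12081, 0.12752, 0.08054, 0.09396, 0.11409, giving 1−D = 0.89654 (working shown to 5 dp, full precision carried).
The second survey: N=128, proportions 0.51562, 0.01562, 0.00781, 0.05469, 0.02344, 0.25, 0.11719, 0.00781, 0.00781, giving 1−D = 0.65393.
Difference = |0.89654 − 0.65393| = 0.24261, i.e. 0.243 to 3 decimal places.

0.243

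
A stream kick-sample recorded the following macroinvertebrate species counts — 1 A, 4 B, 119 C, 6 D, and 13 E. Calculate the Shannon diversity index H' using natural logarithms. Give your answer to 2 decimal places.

Total N = 1+4+119+6+13 = 143, so the proportions are 0.007, 0.028, 0.8322, 0.042, 0.0909 (working shown to 4 dp, full precision carried).
Each pᵢ ln pᵢ term: 0.007×(-4.9628)=-0.0347, 0.028×(-3.5766)=-0.1000, 0.8322×(-0.1837)=-0.1529, 0.042×(-3.1711)=-0.1331, 0.0909×(-2.3979)=-0.2180.
Sum = -0.6387, so H' = 0.64.

0.64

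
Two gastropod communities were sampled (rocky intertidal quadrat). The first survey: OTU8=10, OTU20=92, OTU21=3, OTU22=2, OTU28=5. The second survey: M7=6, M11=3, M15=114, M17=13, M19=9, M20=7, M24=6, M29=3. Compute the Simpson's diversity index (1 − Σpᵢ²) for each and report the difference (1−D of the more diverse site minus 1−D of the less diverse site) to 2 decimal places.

The first survey: N=112, proportions 0.08929, 0.82143, 0.02679, 0.01786, 0.04464, giving 1−D = 0.31425 (working shown to 5 dp, full precision carried).
The second survey: N=161, proportions 0.03727, 0.01863, 0.70807, 0.08075, 0.0559, 0.04348, 0.03727, 0.01863, giving 1−D = 0.48362.
Difference = |0.31425 − 0.48362| = 0.16937, i.e. 0.17 to 2 decimal places.

0.17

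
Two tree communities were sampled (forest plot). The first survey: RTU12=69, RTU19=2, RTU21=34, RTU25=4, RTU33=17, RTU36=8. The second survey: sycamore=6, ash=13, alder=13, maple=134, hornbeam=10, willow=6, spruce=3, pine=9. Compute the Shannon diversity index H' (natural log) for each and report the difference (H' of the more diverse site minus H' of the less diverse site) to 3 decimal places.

0.095

The first survey: N=134, proportions 0.514925, 0.014925, 0.253731, 0.029851, 0.126866, 0.059701, giving H' = 1.287532 (working shown to 6 dp, full precision carried).
The second survey: N=194, proportions 0.030928, 0.06701, 0.06701, 0.690722, 0.051546, 0.030928, 0.015464, 0.046392, giving H' = 1.192616.
Difference = |1.287532 − 1.192616| = 0.094916, i.e. 0.095 to 3 decimal places.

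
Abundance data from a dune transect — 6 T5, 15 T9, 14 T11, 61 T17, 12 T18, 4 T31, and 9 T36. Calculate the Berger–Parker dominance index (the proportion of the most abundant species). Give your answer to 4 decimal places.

Total N = 6+15+14+61+12+4+9 = 121, so the proportions are 0.049587, 0.123967, 0.115702, 0.504132, 0.099174, 0.033058, 0.07438 (working shown to 6 dp, full precision carried).
The largest proportion is 0.504132, i.e. d = 0.5041 to 4 decimal places.

0.5041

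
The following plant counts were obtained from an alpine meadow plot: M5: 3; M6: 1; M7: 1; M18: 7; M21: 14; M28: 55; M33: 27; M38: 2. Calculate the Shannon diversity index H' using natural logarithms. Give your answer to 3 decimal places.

Total N = 3+1+1+7+14+55+27+2 = 110, so the proportions are 0.02727, 0.00909, 0.00909, 0.06364, 0.12727, 0.5, 0.24545, 0.01818 (working shown to 5 dp, full precision carried).
Each pᵢ ln pᵢ term: 0.02727×(-3.60187)=-0.09823, 0.00909×(-4.70048)=-0.04273, 0.00909×(-4.70048)=-0.04273, 0.06364×(-2.75457)=-0.17529, 0.12727×(-2.06142)=-0.26236, 0.5×(-0.69315)=-0.34657, 0.24545×(-1.40464)=-0.34478, 0.01818×(-4.00733)=-0.07286.
Sum = -1.38556, so H' = 1.386.

1.386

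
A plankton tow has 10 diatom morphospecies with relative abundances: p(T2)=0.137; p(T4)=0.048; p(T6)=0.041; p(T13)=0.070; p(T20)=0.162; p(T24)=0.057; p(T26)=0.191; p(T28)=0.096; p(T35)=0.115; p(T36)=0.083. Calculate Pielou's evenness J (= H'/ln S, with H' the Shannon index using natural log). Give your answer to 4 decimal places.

0.9510

H' = −Σ pᵢ ln pᵢ = −((-0.272325) + (-0.145755) + (-0.130962) + (-0.186148) + (-0.294866) + (-0.163288) + (-0.316197) + (-0.224967) + (-0.248725) + (-0.206580)) = 2.189812 (working shown to 6 dp, full precision carried).
With S = 10 species, ln S = 2.302585, so J = 2.189812/2.302585 = 0.951023, i.e. 0.9510 to 4 decimal places.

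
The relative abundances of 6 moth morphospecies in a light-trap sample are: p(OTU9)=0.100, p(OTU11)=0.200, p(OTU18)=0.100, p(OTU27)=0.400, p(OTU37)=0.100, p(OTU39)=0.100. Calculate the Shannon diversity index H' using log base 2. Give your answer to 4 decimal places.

2.3219

Each pᵢ log₂ pᵢ term (working shown to 6 dp, full precision carried): 0.1×(-3.321928)=-0.332193, 0.2×(-2.321928)=-0.464386, 0.1×(-3.321928)=-0.332193, 0.4×(-1.321928)=-0.528771, 0.1×(-3.321928)=-0.332193, 0.1×(-3.321928)=-0.332193.
Sum = -2.321928, so H' = 2.3219.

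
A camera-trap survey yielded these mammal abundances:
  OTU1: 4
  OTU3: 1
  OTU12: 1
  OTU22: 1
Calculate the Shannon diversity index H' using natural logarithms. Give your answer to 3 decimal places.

Total N = 4+1+1+1 = 7, so the proportions are 0.57143, 0.14286, 0.14286, 0.14286 (working shown to 5 dp, full precision carried).
Each pᵢ ln pᵢ term: 0.57143×(-0.55962)=-0.31978, 0.14286×(-1.94591)=-0.27799, 0.14286×(-1.94591)=-0.27799, 0.14286×(-1.94591)=-0.27799.
Sum = -1.15374, so H' = 1.154.

1.154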